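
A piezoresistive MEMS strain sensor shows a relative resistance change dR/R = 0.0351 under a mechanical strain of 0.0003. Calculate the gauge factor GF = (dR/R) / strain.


Step 1: Identify values.
dR/R = 0.0351, strain = 0.0003
Step 2: GF = (dR/R) / strain = 0.0351 / 0.0003
GF = 117.0


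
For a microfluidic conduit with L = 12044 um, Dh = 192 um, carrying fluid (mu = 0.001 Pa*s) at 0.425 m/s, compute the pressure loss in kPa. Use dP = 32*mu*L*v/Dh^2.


Step 1: Convert to SI: L = 12044e-6 m, Dh = 192e-6 m
Step 2: dP = 32 * 0.001 * 12044e-6 * 0.425 / (192e-6)^2
Step 3: dP = 4443.32 Pa
Step 4: Convert to kPa: dP = 4.44 kPa


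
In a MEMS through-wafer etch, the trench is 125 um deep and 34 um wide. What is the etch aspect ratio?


Step 1: AR = depth / width
Step 2: AR = 125 / 34
AR = 3.7


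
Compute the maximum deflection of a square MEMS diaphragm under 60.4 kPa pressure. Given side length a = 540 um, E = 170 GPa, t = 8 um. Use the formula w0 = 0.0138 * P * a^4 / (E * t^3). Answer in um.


Step 1: Convert pressure to compatible units (E is in GPa, so P in GPa).
P = 60.4 kPa = 60.4e-6 GPa
Step 2: Compute numerator: 0.0138 * P * a^4.
a^4 = 540^4 = 85030560000
numerator = 0.0138 * 60.4e-6 * 85030560000 = 7.08747e+04
Step 3: Compute denominator: E * t^3 = 170 * 8^3 = 87040
Step 4: w0 = numerator / denominator = 7.08747e+04 / 87040 = 0.8143 um


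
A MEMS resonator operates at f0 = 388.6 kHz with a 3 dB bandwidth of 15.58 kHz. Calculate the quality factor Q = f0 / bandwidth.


Step 1: Q = f0 / bandwidth
Step 2: Q = 388.6 / 15.58
Q = 24.9


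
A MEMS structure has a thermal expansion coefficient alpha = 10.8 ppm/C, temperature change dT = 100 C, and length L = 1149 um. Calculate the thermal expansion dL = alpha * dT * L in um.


Step 1: Convert CTE: alpha = 10.8 ppm/C = 10.8e-6 /C
Step 2: dL = 10.8e-6 * 100 * 1149
dL = 1.2409 um


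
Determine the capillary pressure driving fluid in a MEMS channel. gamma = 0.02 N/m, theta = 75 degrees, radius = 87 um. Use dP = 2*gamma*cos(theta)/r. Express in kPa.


Step 1: cos(75 deg) = 0.2588
Step 2: Convert r to m: r = 87e-6 m
Step 3: dP = 2 * 0.02 * 0.2588 / 87e-6 = 119.0 Pa
Step 4: Convert Pa to kPa (divide by 1000).
dP = 0.12 kPa


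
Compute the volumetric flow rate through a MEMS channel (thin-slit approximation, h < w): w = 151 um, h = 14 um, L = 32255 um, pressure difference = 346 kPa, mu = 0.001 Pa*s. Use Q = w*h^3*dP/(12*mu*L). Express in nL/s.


Step 1: Convert all dimensions to SI (meters).
w = 151e-6 m, h = 14e-6 m, L = 32255e-6 m, dP = 346e3 Pa
Step 2: Q = w * h^3 * dP / (12 * mu * L)
Q = 151e-6 * (14e-6)^3 * 346e3 / (12 * 0.001 * 32255e-6) = 3.703897e-10 m^3/s
Step 3: Convert Q from m^3/s to nL/s (1 m^3 = 1e12 nL, so multiply by 1e12).
Q = 370.39 nL/s


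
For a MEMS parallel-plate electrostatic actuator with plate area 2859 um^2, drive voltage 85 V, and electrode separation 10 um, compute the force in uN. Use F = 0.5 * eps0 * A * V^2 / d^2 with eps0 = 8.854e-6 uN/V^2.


Step 1: Identify parameters.
eps0 = 8.854e-6 uN/V^2, A = 2859 um^2, V = 85 V, d = 10 um
Step 2: Compute V^2 = 85^2 = 7225
Step 3: Compute d^2 = 10^2 = 100
Step 4: F = 0.5 * 8.854e-6 * 2859 * 7225 / 100
F = 0.914 uN


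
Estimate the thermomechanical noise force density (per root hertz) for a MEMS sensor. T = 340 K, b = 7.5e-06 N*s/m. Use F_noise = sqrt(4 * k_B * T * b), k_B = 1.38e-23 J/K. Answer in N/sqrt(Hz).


Step 1: Compute 4 * k_B * T * b
= 4 * 1.38e-23 * 340 * 7.5e-06
= 1.4076e-25 N^2/Hz
Step 2: F_noise = sqrt(1.4076e-25)
F_noise = 3.75e-13 N/sqrt(Hz)


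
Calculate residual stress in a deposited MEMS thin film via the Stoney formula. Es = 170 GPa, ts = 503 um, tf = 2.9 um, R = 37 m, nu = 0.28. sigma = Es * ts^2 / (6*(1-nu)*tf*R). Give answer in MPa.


Step 1: Compute numerator: Es * ts^2 = 170 * 503^2 = 43011530 (GPa*um^2)
Step 2: Compute denominator (R in um): 6*(1-nu)*tf*R = 6*0.72*2.9*37e6 = 463536000.0 (um^2)
Step 3: sigma (GPa) = 43011530 / 463536000.0 = 9.279e-02 GPa
Step 4: Convert to MPa (x1000): sigma = 92.8 MPa


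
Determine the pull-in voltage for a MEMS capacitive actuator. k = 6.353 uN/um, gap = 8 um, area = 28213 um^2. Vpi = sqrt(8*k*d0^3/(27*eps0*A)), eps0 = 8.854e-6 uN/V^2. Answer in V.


Step 1: Compute numerator: 8 * k * d0^3 = 8 * 6.353 * 8^3 = 26021.888
Step 2: Compute denominator: 27 * eps0 * A = 27 * 8.854e-6 * 28213 = 6.744543
Step 3: Vpi = sqrt(26021.888 / 6.744543)
Vpi = 62.11 V


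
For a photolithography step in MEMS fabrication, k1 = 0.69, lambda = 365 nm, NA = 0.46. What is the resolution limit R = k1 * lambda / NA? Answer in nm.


Step 1: Identify values: k1 = 0.69, lambda = 365 nm, NA = 0.46
Step 2: R = k1 * lambda / NA
R = 0.69 * 365 / 0.46
R = 547.5 nm


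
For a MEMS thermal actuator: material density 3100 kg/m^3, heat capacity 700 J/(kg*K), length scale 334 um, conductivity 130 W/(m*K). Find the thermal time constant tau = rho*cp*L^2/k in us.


Step 1: Convert L to m: L = 334e-6 m
Step 2: L^2 = (334e-6)^2 = 1.11556e-07 m^2
Step 3: tau = 3100 * 700 * 1.11556e-07 / 130 = 1.86212708e-03 s
Step 4: Convert to microseconds (multiply by 1e6).
tau = 1862.127 us


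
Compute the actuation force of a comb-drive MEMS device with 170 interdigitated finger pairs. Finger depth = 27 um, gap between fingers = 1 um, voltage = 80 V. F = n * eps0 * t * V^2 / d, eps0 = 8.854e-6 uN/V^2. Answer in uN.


Step 1: Parameters: n=170, eps0=8.854e-6 uN/V^2, t=27 um, V=80 V, d=1 um
Step 2: V^2 = 6400
Step 3: F = 170 * 8.854e-6 * 27 * 6400 / 1
F = 260.095 uN


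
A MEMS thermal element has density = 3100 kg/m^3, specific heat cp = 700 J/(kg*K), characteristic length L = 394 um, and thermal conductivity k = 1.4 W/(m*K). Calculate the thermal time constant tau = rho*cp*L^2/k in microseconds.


Step 1: Convert L to m: L = 394e-6 m
Step 2: L^2 = (394e-6)^2 = 1.55236e-07 m^2
Step 3: tau = 3100 * 700 * 1.55236e-07 / 1.4 = 2.406158e-01 s
Step 4: Convert to microseconds (multiply by 1e6).
tau = 240615.8 us


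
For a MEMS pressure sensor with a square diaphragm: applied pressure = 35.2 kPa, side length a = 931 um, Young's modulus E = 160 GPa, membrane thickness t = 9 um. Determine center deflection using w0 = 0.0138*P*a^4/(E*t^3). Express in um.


Step 1: Convert pressure to compatible units (E is in GPa, so P in GPa).
P = 35.2 kPa = 35.2e-6 GPa
Step 2: Compute numerator: 0.0138 * P * a^4.
a^4 = 931^4 = 751274631121
numerator = 0.0138 * 35.2e-6 * 751274631121 = 3.649392e+05
Step 3: Compute denominator: E * t^3 = 160 * 9^3 = 116640
Step 4: w0 = numerator / denominator = 3.649392e+05 / 116640 = 3.1288 um


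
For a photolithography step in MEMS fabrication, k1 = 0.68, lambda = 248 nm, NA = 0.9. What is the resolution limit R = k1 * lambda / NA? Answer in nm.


Step 1: Identify values: k1 = 0.68, lambda = 248 nm, NA = 0.9
Step 2: R = k1 * lambda / NA
R = 0.68 * 248 / 0.9
R = 187.4 nm


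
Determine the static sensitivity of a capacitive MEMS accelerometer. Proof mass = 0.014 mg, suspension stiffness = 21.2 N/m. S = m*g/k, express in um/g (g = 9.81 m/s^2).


Step 1: Convert mass: m = 0.014 mg = 1.40e-08 kg
Step 2: S = m * g / k = 1.40e-08 * 9.81 / 21.2
Step 3: S = 6.48e-09 m/g
Step 4: Convert to um/g: S = 0.006 um/g


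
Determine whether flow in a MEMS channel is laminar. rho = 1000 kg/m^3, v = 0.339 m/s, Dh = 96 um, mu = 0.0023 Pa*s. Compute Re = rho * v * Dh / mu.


Step 1: Convert Dh to meters: Dh = 96e-6 m
Step 2: Re = rho * v * Dh / mu
Re = 1000 * 0.339 * 96e-6 / 0.0023
Re = 14.15
Since Re = 14.15 is below ~2300, the flow is laminar.


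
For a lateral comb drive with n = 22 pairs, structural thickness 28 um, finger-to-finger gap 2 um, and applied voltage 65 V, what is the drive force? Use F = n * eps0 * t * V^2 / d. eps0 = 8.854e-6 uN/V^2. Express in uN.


Step 1: Parameters: n=22, eps0=8.854e-6 uN/V^2, t=28 um, V=65 V, d=2 um
Step 2: V^2 = 4225
Step 3: F = 22 * 8.854e-6 * 28 * 4225 / 2
F = 11.522 uN


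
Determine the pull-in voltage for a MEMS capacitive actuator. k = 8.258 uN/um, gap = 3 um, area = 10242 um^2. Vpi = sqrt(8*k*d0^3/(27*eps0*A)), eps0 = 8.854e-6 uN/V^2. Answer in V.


Step 1: Compute numerator: 8 * k * d0^3 = 8 * 8.258 * 3^3 = 1783.728
Step 2: Compute denominator: 27 * eps0 * A = 27 * 8.854e-6 * 10242 = 2.448432
Step 3: Vpi = sqrt(1783.728 / 2.448432)
Vpi = 26.99 V


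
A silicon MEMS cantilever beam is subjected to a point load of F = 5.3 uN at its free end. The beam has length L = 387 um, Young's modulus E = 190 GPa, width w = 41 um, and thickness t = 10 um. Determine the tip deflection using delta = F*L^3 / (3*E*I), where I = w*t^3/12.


Step 1: Calculate the second moment of area.
I = w * t^3 / 12 = 41 * 10^3 / 12 = 3416.6667 um^4
Step 2: Convert E to consistent units (1 GPa = 1000 uN/um^2).
E = 190 GPa = 190000 uN/um^2
Step 3: Calculate tip deflection.
delta = F * L^3 / (3 * E * I)
delta = 5.3 * 387^3 / (3 * 190000 * 3416.6667)
delta = 0.1577 um


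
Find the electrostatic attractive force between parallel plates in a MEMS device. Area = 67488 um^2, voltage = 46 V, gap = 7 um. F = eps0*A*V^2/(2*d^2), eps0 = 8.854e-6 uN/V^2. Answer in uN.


Step 1: Identify parameters.
eps0 = 8.854e-6 uN/V^2, A = 67488 um^2, V = 46 V, d = 7 um
Step 2: Compute V^2 = 46^2 = 2116
Step 3: Compute d^2 = 7^2 = 49
Step 4: F = 0.5 * 8.854e-6 * 67488 * 2116 / 49
F = 12.902 uN


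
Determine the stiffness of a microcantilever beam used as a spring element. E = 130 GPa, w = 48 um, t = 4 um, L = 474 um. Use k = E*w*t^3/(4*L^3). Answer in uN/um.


Step 1: Convert E to consistent units (1 GPa = 1000 uN/um^2).
E = 130 GPa = 130000 uN/um^2
Step 2: Compute t^3 = 4^3 = 64
Step 3: Compute L^3 = 474^3 = 106496424
Step 4: k = 130000 * 48 * 64 / (4 * 106496424)
k = 0.9375 uN/um


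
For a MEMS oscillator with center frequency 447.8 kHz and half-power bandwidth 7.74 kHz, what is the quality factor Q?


Step 1: Q = f0 / bandwidth
Step 2: Q = 447.8 / 7.74
Q = 57.9


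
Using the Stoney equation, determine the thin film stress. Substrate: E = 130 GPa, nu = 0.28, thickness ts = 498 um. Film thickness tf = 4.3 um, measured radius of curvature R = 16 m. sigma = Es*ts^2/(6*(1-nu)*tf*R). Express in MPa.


Step 1: Compute numerator: Es * ts^2 = 130 * 498^2 = 32240520 (GPa*um^2)
Step 2: Compute denominator (R in um): 6*(1-nu)*tf*R = 6*0.72*4.3*16e6 = 297216000.0 (um^2)
Step 3: sigma (GPa) = 32240520 / 297216000.0 = 1.08475e-01 GPa
Step 4: Convert to MPa (x1000): sigma = 108.5 MPa


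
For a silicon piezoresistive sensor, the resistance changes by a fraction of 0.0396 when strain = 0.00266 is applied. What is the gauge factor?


Step 1: Identify values.
dR/R = 0.0396, strain = 0.00266
Step 2: GF = (dR/R) / strain = 0.0396 / 0.00266
GF = 14.9


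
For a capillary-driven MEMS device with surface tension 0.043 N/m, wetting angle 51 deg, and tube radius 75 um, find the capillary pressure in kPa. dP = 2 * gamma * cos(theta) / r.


Step 1: cos(51 deg) = 0.6293
Step 2: Convert r to m: r = 75e-6 m
Step 3: dP = 2 * 0.043 * 0.6293 / 75e-6 = 721.6 Pa
Step 4: Convert Pa to kPa (divide by 1000).
dP = 0.72 kPa


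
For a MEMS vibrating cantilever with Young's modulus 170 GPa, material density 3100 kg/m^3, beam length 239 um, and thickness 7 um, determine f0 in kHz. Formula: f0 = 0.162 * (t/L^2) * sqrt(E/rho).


Step 1: Convert units to SI.
t_SI = 7e-6 m, L_SI = 239e-6 m
Step 2: Calculate sqrt(E/rho).
sqrt(170e9 / 3100) = 7405.32 m/s
Step 3: Compute f0.
f0 = 0.162 * 7e-6 / (239e-6)^2 * 7405.32 = 147014.8 Hz = 147.01 kHz


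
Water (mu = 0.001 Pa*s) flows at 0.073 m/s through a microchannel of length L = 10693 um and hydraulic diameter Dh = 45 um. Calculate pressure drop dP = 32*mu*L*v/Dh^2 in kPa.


Step 1: Convert to SI: L = 10693e-6 m, Dh = 45e-6 m
Step 2: dP = 32 * 0.001 * 10693e-6 * 0.073 / (45e-6)^2
Step 3: dP = 12335.23 Pa
Step 4: Convert to kPa: dP = 12.34 kPa


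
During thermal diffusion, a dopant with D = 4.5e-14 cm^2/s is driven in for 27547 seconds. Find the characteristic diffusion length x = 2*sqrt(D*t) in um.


Step 1: Compute D*t = 4.5e-14 * 27547 = 1.239615e-09 cm^2
Step 2: sqrt(D*t) = 3.5208e-05 cm
Step 3: x = 2 * 3.5208e-05 cm = 7.0416e-05 cm
Step 4: Convert to um (1 cm = 1e4 um): x = 0.704 um


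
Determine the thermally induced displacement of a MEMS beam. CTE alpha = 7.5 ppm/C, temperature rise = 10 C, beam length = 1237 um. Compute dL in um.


Step 1: Convert CTE: alpha = 7.5 ppm/C = 7.5e-6 /C
Step 2: dL = 7.5e-6 * 10 * 1237
dL = 0.0928 um


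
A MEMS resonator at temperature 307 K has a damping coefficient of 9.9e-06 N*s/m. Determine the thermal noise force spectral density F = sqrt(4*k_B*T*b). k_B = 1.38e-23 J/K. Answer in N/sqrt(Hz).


Step 1: Compute 4 * k_B * T * b
= 4 * 1.38e-23 * 307 * 9.9e-06
= 1.6777e-25 N^2/Hz
Step 2: F_noise = sqrt(1.6777e-25)
F_noise = 4.10e-13 N/sqrt(Hz)


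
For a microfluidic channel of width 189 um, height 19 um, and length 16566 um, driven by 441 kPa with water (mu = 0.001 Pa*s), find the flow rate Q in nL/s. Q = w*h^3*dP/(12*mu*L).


Step 1: Convert all dimensions to SI (meters).
w = 189e-6 m, h = 19e-6 m, L = 16566e-6 m, dP = 441e3 Pa
Step 2: Q = w * h^3 * dP / (12 * mu * L)
Q = 189e-6 * (19e-6)^3 * 441e3 / (12 * 0.001 * 16566e-6) = 2.87582393e-09 m^3/s
Step 3: Convert Q from m^3/s to nL/s (1 m^3 = 1e12 nL, so multiply by 1e12).
Q = 2875.824 nL/s


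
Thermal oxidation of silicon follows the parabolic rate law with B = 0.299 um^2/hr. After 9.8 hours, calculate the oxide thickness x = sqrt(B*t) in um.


Step 1: Compute B*t = 0.299 * 9.8 = 2.9302
Step 2: x = sqrt(2.9302)
x = 1.712 um


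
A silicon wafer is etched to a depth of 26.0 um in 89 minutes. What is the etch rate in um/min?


Step 1: Etch rate = depth / time
Step 2: rate = 26.0 / 89
rate = 0.292 um/min


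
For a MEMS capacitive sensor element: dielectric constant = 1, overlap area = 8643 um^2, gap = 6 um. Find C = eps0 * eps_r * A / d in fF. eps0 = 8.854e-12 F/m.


Step 1: Convert area to m^2: A = 8643e-12 m^2
Step 2: Convert gap to m: d = 6e-6 m
Step 3: C = eps0 * eps_r * A / d
C = 8.854e-12 * 1 * 8643e-12 / 6e-6
Step 4: Convert to fF (multiply by 1e15).
C = 12.75 fF


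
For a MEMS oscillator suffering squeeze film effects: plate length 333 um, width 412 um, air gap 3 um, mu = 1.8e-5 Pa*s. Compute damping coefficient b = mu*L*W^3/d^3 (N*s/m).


Step 1: Convert to SI.
L = 333e-6 m, W = 412e-6 m, d = 3e-6 m
Step 2: W^3 = (412e-6)^3 = 6.99e-11 m^3
Step 3: d^3 = (3e-6)^3 = 2.70e-17 m^3
Step 4: b = 1.8e-5 * 333e-6 * 6.99e-11 / 2.70e-17
b = 1.55e-02 N*s/m


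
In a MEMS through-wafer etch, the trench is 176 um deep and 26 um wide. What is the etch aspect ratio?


Step 1: AR = depth / width
Step 2: AR = 176 / 26
AR = 6.8


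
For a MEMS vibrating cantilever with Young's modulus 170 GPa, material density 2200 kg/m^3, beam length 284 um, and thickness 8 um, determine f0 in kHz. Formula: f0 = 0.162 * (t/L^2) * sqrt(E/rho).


Step 1: Convert units to SI.
t_SI = 8e-6 m, L_SI = 284e-6 m
Step 2: Calculate sqrt(E/rho).
sqrt(170e9 / 2200) = 8790.49 m/s
Step 3: Compute f0.
f0 = 0.162 * 8e-6 / (284e-6)^2 * 8790.49 = 141247.7 Hz = 141.25 kHz


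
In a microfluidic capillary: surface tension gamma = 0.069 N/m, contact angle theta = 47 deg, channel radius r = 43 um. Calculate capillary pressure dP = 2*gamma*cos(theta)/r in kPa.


Step 1: cos(47 deg) = 0.682
Step 2: Convert r to m: r = 43e-6 m
Step 3: dP = 2 * 0.069 * 0.682 / 43e-6 = 2188.7 Pa
Step 4: Convert Pa to kPa (divide by 1000).
dP = 2.19 kPa


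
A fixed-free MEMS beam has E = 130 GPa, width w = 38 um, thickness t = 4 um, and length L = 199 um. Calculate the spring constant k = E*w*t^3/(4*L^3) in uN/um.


Step 1: Convert E to consistent units (1 GPa = 1000 uN/um^2).
E = 130 GPa = 130000 uN/um^2
Step 2: Compute t^3 = 4^3 = 64
Step 3: Compute L^3 = 199^3 = 7880599
Step 4: k = 130000 * 38 * 64 / (4 * 7880599)
k = 10.0297 uN/um


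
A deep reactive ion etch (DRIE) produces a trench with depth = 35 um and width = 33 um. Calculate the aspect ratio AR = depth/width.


Step 1: AR = depth / width
Step 2: AR = 35 / 33
AR = 1.1


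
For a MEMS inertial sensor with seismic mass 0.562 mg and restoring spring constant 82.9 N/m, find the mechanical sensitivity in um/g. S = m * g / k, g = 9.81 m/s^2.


Step 1: Convert mass: m = 0.562 mg = 5.62e-07 kg
Step 2: S = m * g / k = 5.62e-07 * 9.81 / 82.9
Step 3: S = 6.65e-08 m/g
Step 4: Convert to um/g: S = 0.067 um/g


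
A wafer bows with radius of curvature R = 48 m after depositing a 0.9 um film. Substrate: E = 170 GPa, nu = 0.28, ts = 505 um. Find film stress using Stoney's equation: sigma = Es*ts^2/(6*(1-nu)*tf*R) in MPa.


Step 1: Compute numerator: Es * ts^2 = 170 * 505^2 = 43354250 (GPa*um^2)
Step 2: Compute denominator (R in um): 6*(1-nu)*tf*R = 6*0.72*0.9*48e6 = 186624000.0 (um^2)
Step 3: sigma (GPa) = 43354250 / 186624000.0 = 2.32308e-01 GPa
Step 4: Convert to MPa (x1000): sigma = 232.3 MPa


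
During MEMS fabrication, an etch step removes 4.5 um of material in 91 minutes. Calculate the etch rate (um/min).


Step 1: Etch rate = depth / time
Step 2: rate = 4.5 / 91
rate = 0.049 um/min


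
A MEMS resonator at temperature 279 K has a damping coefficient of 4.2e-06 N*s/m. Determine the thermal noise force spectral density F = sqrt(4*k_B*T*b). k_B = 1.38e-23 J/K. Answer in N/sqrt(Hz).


Step 1: Compute 4 * k_B * T * b
= 4 * 1.38e-23 * 279 * 4.2e-06
= 6.4683e-26 N^2/Hz
Step 2: F_noise = sqrt(6.4683e-26)
F_noise = 2.54e-13 N/sqrt(Hz)


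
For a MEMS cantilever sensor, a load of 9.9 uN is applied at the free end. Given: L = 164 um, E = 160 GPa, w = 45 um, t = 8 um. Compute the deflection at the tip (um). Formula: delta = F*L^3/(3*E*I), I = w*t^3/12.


Step 1: Calculate the second moment of area.
I = w * t^3 / 12 = 45 * 8^3 / 12 = 1920.0 um^4
Step 2: Convert E to consistent units (1 GPa = 1000 uN/um^2).
E = 160 GPa = 160000 uN/um^2
Step 3: Calculate tip deflection.
delta = F * L^3 / (3 * E * I)
delta = 9.9 * 164^3 / (3 * 160000 * 1920.0)
delta = 0.0474 um


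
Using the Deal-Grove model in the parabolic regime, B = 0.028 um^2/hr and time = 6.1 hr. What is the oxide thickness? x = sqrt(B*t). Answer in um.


Step 1: Compute B*t = 0.028 * 6.1 = 0.1708
Step 2: x = sqrt(0.1708)
x = 0.413 um


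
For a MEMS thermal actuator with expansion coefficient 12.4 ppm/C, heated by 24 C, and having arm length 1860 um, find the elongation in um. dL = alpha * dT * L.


Step 1: Convert CTE: alpha = 12.4 ppm/C = 12.4e-6 /C
Step 2: dL = 12.4e-6 * 24 * 1860
dL = 0.5535 um


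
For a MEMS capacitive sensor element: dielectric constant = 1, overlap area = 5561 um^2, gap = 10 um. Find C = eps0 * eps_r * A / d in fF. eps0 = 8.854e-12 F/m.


Step 1: Convert area to m^2: A = 5561e-12 m^2
Step 2: Convert gap to m: d = 10e-6 m
Step 3: C = eps0 * eps_r * A / d
C = 8.854e-12 * 1 * 5561e-12 / 10e-6
Step 4: Convert to fF (multiply by 1e15).
C = 4.92 fF


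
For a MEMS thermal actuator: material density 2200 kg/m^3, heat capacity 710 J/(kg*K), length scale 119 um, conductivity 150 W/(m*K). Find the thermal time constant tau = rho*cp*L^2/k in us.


Step 1: Convert L to m: L = 119e-6 m
Step 2: L^2 = (119e-6)^2 = 1.4161e-08 m^2
Step 3: tau = 2200 * 710 * 1.4161e-08 / 150 = 1.4746321e-04 s
Step 4: Convert to microseconds (multiply by 1e6).
tau = 147.463 us


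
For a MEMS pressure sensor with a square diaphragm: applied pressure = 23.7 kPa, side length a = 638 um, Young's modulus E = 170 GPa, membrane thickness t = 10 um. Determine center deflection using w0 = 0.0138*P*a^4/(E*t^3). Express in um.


Step 1: Convert pressure to compatible units (E is in GPa, so P in GPa).
P = 23.7 kPa = 23.7e-6 GPa
Step 2: Compute numerator: 0.0138 * P * a^4.
a^4 = 638^4 = 165684817936
numerator = 0.0138 * 23.7e-6 * 165684817936 = 5.41889e+04
Step 3: Compute denominator: E * t^3 = 170 * 10^3 = 170000
Step 4: w0 = numerator / denominator = 5.41889e+04 / 170000 = 0.3188 um


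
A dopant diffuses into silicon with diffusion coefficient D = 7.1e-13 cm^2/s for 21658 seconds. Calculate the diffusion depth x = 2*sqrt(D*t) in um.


Step 1: Compute D*t = 7.1e-13 * 21658 = 1.537718e-08 cm^2
Step 2: sqrt(D*t) = 1.24e-04 cm
Step 3: x = 2 * 1.24e-04 cm = 2.48e-04 cm
Step 4: Convert to um (1 cm = 1e4 um): x = 2.48 um


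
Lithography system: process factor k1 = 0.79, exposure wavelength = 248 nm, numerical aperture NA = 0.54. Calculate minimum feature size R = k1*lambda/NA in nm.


Step 1: Identify values: k1 = 0.79, lambda = 248 nm, NA = 0.54
Step 2: R = k1 * lambda / NA
R = 0.79 * 248 / 0.54
R = 362.8 nm


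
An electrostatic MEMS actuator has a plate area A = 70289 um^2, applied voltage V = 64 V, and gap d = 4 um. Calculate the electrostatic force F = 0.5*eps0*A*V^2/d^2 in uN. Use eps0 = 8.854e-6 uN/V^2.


Step 1: Identify parameters.
eps0 = 8.854e-6 uN/V^2, A = 70289 um^2, V = 64 V, d = 4 um
Step 2: Compute V^2 = 64^2 = 4096
Step 3: Compute d^2 = 4^2 = 16
Step 4: F = 0.5 * 8.854e-6 * 70289 * 4096 / 16
F = 79.659 uN


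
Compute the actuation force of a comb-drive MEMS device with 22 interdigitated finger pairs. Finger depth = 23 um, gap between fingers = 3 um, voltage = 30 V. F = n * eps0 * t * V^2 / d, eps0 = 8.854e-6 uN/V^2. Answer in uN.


Step 1: Parameters: n=22, eps0=8.854e-6 uN/V^2, t=23 um, V=30 V, d=3 um
Step 2: V^2 = 900
Step 3: F = 22 * 8.854e-6 * 23 * 900 / 3
F = 1.344 uN


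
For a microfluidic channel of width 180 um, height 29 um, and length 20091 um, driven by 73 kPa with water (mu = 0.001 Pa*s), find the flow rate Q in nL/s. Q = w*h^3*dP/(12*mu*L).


Step 1: Convert all dimensions to SI (meters).
w = 180e-6 m, h = 29e-6 m, L = 20091e-6 m, dP = 73e3 Pa
Step 2: Q = w * h^3 * dP / (12 * mu * L)
Q = 180e-6 * (29e-6)^3 * 73e3 / (12 * 0.001 * 20091e-6) = 1.3292497e-09 m^3/s
Step 3: Convert Q from m^3/s to nL/s (1 m^3 = 1e12 nL, so multiply by 1e12).
Q = 1329.25 nL/s


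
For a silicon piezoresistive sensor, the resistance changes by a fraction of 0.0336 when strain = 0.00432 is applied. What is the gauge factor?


Step 1: Identify values.
dR/R = 0.0336, strain = 0.00432
Step 2: GF = (dR/R) / strain = 0.0336 / 0.00432
GF = 7.8


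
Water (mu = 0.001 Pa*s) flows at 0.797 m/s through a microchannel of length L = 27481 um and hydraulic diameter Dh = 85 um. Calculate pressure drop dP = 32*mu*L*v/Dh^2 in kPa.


Step 1: Convert to SI: L = 27481e-6 m, Dh = 85e-6 m
Step 2: dP = 32 * 0.001 * 27481e-6 * 0.797 / (85e-6)^2
Step 3: dP = 97006.98 Pa
Step 4: Convert to kPa: dP = 97.01 kPa


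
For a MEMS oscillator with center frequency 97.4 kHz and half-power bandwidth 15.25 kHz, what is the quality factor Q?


Step 1: Q = f0 / bandwidth
Step 2: Q = 97.4 / 15.25
Q = 6.4


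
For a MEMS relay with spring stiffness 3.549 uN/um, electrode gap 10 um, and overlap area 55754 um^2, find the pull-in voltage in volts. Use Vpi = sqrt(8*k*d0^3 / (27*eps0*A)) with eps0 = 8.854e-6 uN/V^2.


Step 1: Compute numerator: 8 * k * d0^3 = 8 * 3.549 * 10^3 = 28392.0
Step 2: Compute denominator: 27 * eps0 * A = 27 * 8.854e-6 * 55754 = 13.32844
Step 3: Vpi = sqrt(28392.0 / 13.32844)
Vpi = 46.15 V


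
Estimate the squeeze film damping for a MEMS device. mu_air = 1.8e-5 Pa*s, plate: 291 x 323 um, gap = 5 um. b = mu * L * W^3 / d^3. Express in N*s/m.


Step 1: Convert to SI.
L = 291e-6 m, W = 323e-6 m, d = 5e-6 m
Step 2: W^3 = (323e-6)^3 = 3.37e-11 m^3
Step 3: d^3 = (5e-6)^3 = 1.25e-16 m^3
Step 4: b = 1.8e-5 * 291e-6 * 3.37e-11 / 1.25e-16
b = 1.41e-03 N*s/m


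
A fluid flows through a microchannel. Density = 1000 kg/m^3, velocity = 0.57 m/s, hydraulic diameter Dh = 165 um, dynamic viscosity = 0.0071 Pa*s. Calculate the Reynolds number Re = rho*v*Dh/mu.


Step 1: Convert Dh to meters: Dh = 165e-6 m
Step 2: Re = rho * v * Dh / mu
Re = 1000 * 0.57 * 165e-6 / 0.0071
Re = 13.246


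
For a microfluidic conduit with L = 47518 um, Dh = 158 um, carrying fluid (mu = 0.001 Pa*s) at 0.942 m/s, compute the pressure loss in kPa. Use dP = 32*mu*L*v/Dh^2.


Step 1: Convert to SI: L = 47518e-6 m, Dh = 158e-6 m
Step 2: dP = 32 * 0.001 * 47518e-6 * 0.942 / (158e-6)^2
Step 3: dP = 57377.93 Pa
Step 4: Convert to kPa: dP = 57.38 kPa


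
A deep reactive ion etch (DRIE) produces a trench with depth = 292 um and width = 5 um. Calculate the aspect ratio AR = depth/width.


Step 1: AR = depth / width
Step 2: AR = 292 / 5
AR = 58.4


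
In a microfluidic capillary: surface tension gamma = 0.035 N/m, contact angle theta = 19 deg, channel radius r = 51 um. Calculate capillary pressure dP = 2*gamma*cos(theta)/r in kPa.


Step 1: cos(19 deg) = 0.9455
Step 2: Convert r to m: r = 51e-6 m
Step 3: dP = 2 * 0.035 * 0.9455 / 51e-6 = 1297.7 Pa
Step 4: Convert Pa to kPa (divide by 1000).
dP = 1.3 kPa


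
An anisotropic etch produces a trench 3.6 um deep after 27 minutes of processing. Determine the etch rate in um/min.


Step 1: Etch rate = depth / time
Step 2: rate = 3.6 / 27
rate = 0.133 um/min


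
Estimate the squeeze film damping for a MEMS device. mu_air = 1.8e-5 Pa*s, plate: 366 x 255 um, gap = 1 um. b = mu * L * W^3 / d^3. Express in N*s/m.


Step 1: Convert to SI.
L = 366e-6 m, W = 255e-6 m, d = 1e-6 m
Step 2: W^3 = (255e-6)^3 = 1.66e-11 m^3
Step 3: d^3 = (1e-6)^3 = 1.00e-18 m^3
Step 4: b = 1.8e-5 * 366e-6 * 1.66e-11 / 1.00e-18
b = 1.09e-01 N*s/m


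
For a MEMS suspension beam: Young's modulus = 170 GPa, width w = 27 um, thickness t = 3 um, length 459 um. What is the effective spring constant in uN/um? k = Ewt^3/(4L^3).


Step 1: Convert E to consistent units (1 GPa = 1000 uN/um^2).
E = 170 GPa = 170000 uN/um^2
Step 2: Compute t^3 = 3^3 = 27
Step 3: Compute L^3 = 459^3 = 96702579
Step 4: k = 170000 * 27 * 27 / (4 * 96702579)
k = 0.3204 uN/um


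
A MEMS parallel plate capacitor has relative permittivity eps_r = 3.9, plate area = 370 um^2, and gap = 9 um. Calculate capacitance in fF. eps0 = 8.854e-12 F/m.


Step 1: Convert area to m^2: A = 370e-12 m^2
Step 2: Convert gap to m: d = 9e-6 m
Step 3: C = eps0 * eps_r * A / d
C = 8.854e-12 * 3.9 * 370e-12 / 9e-6
Step 4: Convert to fF (multiply by 1e15).
C = 1.42 fF


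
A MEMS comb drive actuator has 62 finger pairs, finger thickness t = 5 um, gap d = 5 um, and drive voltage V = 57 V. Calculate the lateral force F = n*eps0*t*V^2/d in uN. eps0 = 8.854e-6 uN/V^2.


Step 1: Parameters: n=62, eps0=8.854e-6 uN/V^2, t=5 um, V=57 V, d=5 um
Step 2: V^2 = 3249
Step 3: F = 62 * 8.854e-6 * 5 * 3249 / 5
F = 1.784 uN


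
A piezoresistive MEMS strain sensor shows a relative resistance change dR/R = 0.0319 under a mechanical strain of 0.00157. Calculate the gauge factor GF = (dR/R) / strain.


Step 1: Identify values.
dR/R = 0.0319, strain = 0.00157
Step 2: GF = (dR/R) / strain = 0.0319 / 0.00157
GF = 20.3


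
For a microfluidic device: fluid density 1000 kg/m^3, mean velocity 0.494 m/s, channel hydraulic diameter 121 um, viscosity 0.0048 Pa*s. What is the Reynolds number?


Step 1: Convert Dh to meters: Dh = 121e-6 m
Step 2: Re = rho * v * Dh / mu
Re = 1000 * 0.494 * 121e-6 / 0.0048
Re = 12.453


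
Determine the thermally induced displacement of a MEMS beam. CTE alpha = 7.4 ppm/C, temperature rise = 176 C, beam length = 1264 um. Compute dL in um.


Step 1: Convert CTE: alpha = 7.4 ppm/C = 7.4e-6 /C
Step 2: dL = 7.4e-6 * 176 * 1264
dL = 1.6462 um


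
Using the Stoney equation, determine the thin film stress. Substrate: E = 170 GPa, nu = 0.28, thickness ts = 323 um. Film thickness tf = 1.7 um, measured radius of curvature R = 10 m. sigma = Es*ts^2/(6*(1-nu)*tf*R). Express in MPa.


Step 1: Compute numerator: Es * ts^2 = 170 * 323^2 = 17735930 (GPa*um^2)
Step 2: Compute denominator (R in um): 6*(1-nu)*tf*R = 6*0.72*1.7*10e6 = 73440000.0 (um^2)
Step 3: sigma (GPa) = 17735930 / 73440000.0 = 2.41502e-01 GPa
Step 4: Convert to MPa (x1000): sigma = 241.5 MPa


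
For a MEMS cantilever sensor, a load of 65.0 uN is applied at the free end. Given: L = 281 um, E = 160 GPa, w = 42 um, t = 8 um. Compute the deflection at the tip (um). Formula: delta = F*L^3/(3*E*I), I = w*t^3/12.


Step 1: Calculate the second moment of area.
I = w * t^3 / 12 = 42 * 8^3 / 12 = 1792.0 um^4
Step 2: Convert E to consistent units (1 GPa = 1000 uN/um^2).
E = 160 GPa = 160000 uN/um^2
Step 3: Calculate tip deflection.
delta = F * L^3 / (3 * E * I)
delta = 65.0 * 281^3 / (3 * 160000 * 1792.0)
delta = 1.6767 um


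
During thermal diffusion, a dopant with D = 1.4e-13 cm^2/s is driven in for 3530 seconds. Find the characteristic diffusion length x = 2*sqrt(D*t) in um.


Step 1: Compute D*t = 1.4e-13 * 3530 = 4.942e-10 cm^2
Step 2: sqrt(D*t) = 2.2231e-05 cm
Step 3: x = 2 * 2.2231e-05 cm = 4.4462e-05 cm
Step 4: Convert to um (1 cm = 1e4 um): x = 0.445 um


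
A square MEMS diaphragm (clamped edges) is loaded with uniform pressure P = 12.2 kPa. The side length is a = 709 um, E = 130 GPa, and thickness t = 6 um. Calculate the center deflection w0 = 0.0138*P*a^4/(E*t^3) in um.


Step 1: Convert pressure to compatible units (E is in GPa, so P in GPa).
P = 12.2 kPa = 12.2e-6 GPa
Step 2: Compute numerator: 0.0138 * P * a^4.
a^4 = 709^4 = 252688187761
numerator = 0.0138 * 12.2e-6 * 252688187761 = 4.25426e+04
Step 3: Compute denominator: E * t^3 = 130 * 6^3 = 28080
Step 4: w0 = numerator / denominator = 4.25426e+04 / 28080 = 1.515 um


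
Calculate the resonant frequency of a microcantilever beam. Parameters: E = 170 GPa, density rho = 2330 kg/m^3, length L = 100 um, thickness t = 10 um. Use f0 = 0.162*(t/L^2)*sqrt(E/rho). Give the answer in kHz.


Step 1: Convert units to SI.
t_SI = 10e-6 m, L_SI = 100e-6 m
Step 2: Calculate sqrt(E/rho).
sqrt(170e9 / 2330) = 8541.74 m/s
Step 3: Compute f0.
f0 = 0.162 * 10e-6 / (100e-6)^2 * 8541.74 = 1383761.9 Hz = 1383.76 kHz


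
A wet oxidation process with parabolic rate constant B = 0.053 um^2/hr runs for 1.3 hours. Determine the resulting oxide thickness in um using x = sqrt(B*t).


Step 1: Compute B*t = 0.053 * 1.3 = 0.0689
Step 2: x = sqrt(0.0689)
x = 0.262 um


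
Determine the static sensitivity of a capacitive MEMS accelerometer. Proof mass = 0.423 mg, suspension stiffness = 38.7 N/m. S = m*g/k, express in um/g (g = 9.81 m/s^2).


Step 1: Convert mass: m = 0.423 mg = 4.23e-07 kg
Step 2: S = m * g / k = 4.23e-07 * 9.81 / 38.7
Step 3: S = 1.07e-07 m/g
Step 4: Convert to um/g: S = 0.107 um/g


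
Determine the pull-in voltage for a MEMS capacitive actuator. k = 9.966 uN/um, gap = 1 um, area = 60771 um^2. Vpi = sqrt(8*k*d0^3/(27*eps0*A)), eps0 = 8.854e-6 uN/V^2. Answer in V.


Step 1: Compute numerator: 8 * k * d0^3 = 8 * 9.966 * 1^3 = 79.728
Step 2: Compute denominator: 27 * eps0 * A = 27 * 8.854e-6 * 60771 = 14.527794
Step 3: Vpi = sqrt(79.728 / 14.527794)
Vpi = 2.34 V


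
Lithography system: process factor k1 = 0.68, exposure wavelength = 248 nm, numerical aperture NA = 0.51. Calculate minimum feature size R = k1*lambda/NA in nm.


Step 1: Identify values: k1 = 0.68, lambda = 248 nm, NA = 0.51
Step 2: R = k1 * lambda / NA
R = 0.68 * 248 / 0.51
R = 330.7 nm


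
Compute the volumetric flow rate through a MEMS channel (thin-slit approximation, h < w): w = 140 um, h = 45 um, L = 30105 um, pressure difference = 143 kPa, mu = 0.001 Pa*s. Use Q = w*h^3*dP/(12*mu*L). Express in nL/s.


Step 1: Convert all dimensions to SI (meters).
w = 140e-6 m, h = 45e-6 m, L = 30105e-6 m, dP = 143e3 Pa
Step 2: Q = w * h^3 * dP / (12 * mu * L)
Q = 140e-6 * (45e-6)^3 * 143e3 / (12 * 0.001 * 30105e-6) = 5.04988789e-09 m^3/s
Step 3: Convert Q from m^3/s to nL/s (1 m^3 = 1e12 nL, so multiply by 1e12).
Q = 5049.888 nL/s


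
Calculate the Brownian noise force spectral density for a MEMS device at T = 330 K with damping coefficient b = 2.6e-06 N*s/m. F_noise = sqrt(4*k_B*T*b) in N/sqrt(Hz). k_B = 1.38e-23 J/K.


Step 1: Compute 4 * k_B * T * b
= 4 * 1.38e-23 * 330 * 2.6e-06
= 4.7362e-26 N^2/Hz
Step 2: F_noise = sqrt(4.7362e-26)
F_noise = 2.18e-13 N/sqrt(Hz)


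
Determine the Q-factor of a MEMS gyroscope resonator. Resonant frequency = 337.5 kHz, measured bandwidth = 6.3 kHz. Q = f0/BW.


Step 1: Q = f0 / bandwidth
Step 2: Q = 337.5 / 6.3
Q = 53.6


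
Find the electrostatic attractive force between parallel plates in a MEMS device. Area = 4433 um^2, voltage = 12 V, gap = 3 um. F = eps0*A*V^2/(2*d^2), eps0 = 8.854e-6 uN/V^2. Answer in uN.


Step 1: Identify parameters.
eps0 = 8.854e-6 uN/V^2, A = 4433 um^2, V = 12 V, d = 3 um
Step 2: Compute V^2 = 12^2 = 144
Step 3: Compute d^2 = 3^2 = 9
Step 4: F = 0.5 * 8.854e-6 * 4433 * 144 / 9
F = 0.314 uN


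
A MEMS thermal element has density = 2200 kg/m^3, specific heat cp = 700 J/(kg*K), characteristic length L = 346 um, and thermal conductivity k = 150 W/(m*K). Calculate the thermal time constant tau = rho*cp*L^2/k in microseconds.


Step 1: Convert L to m: L = 346e-6 m
Step 2: L^2 = (346e-6)^2 = 1.19716e-07 m^2
Step 3: tau = 2200 * 700 * 1.19716e-07 / 150 = 1.22908427e-03 s
Step 4: Convert to microseconds (multiply by 1e6).
tau = 1229.084 us


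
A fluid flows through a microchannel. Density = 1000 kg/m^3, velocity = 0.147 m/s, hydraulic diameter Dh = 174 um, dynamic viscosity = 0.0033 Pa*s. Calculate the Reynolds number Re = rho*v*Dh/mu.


Step 1: Convert Dh to meters: Dh = 174e-6 m
Step 2: Re = rho * v * Dh / mu
Re = 1000 * 0.147 * 174e-6 / 0.0033
Re = 7.751


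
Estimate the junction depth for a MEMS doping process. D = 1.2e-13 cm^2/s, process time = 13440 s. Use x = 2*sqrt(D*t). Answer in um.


Step 1: Compute D*t = 1.2e-13 * 13440 = 1.6128e-09 cm^2
Step 2: sqrt(D*t) = 4.016e-05 cm
Step 3: x = 2 * 4.016e-05 cm = 8.032e-05 cm
Step 4: Convert to um (1 cm = 1e4 um): x = 0.803 um


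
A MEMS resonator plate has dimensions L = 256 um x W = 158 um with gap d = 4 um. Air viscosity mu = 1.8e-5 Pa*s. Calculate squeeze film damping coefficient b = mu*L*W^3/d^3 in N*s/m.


Step 1: Convert to SI.
L = 256e-6 m, W = 158e-6 m, d = 4e-6 m
Step 2: W^3 = (158e-6)^3 = 3.94e-12 m^3
Step 3: d^3 = (4e-6)^3 = 6.40e-17 m^3
Step 4: b = 1.8e-5 * 256e-6 * 3.94e-12 / 6.40e-17
b = 2.84e-04 N*s/m


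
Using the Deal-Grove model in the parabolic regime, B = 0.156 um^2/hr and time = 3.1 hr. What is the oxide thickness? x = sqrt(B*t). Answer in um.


Step 1: Compute B*t = 0.156 * 3.1 = 0.4836
Step 2: x = sqrt(0.4836)
x = 0.695 um


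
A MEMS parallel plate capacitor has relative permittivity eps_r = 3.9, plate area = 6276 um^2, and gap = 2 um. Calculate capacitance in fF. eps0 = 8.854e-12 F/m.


Step 1: Convert area to m^2: A = 6276e-12 m^2
Step 2: Convert gap to m: d = 2e-6 m
Step 3: C = eps0 * eps_r * A / d
C = 8.854e-12 * 3.9 * 6276e-12 / 2e-6
Step 4: Convert to fF (multiply by 1e15).
C = 108.36 fF


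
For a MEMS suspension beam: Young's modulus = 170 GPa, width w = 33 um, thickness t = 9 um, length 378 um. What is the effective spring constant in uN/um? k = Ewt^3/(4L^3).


Step 1: Convert E to consistent units (1 GPa = 1000 uN/um^2).
E = 170 GPa = 170000 uN/um^2
Step 2: Compute t^3 = 9^3 = 729
Step 3: Compute L^3 = 378^3 = 54010152
Step 4: k = 170000 * 33 * 729 / (4 * 54010152)
k = 18.9302 uN/um


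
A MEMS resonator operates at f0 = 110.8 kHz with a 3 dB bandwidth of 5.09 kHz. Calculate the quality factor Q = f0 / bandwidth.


Step 1: Q = f0 / bandwidth
Step 2: Q = 110.8 / 5.09
Q = 21.8


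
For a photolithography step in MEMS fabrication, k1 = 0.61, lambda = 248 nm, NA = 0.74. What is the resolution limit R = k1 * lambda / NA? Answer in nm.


Step 1: Identify values: k1 = 0.61, lambda = 248 nm, NA = 0.74
Step 2: R = k1 * lambda / NA
R = 0.61 * 248 / 0.74
R = 204.4 nm


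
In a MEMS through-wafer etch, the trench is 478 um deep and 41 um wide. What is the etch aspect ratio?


Step 1: AR = depth / width
Step 2: AR = 478 / 41
AR = 11.7


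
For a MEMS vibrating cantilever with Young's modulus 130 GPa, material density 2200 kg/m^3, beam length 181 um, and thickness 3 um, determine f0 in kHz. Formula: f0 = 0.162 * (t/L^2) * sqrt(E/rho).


Step 1: Convert units to SI.
t_SI = 3e-6 m, L_SI = 181e-6 m
Step 2: Calculate sqrt(E/rho).
sqrt(130e9 / 2200) = 7687.06 m/s
Step 3: Compute f0.
f0 = 0.162 * 3e-6 / (181e-6)^2 * 7687.06 = 114035.3 Hz = 114.04 kHz


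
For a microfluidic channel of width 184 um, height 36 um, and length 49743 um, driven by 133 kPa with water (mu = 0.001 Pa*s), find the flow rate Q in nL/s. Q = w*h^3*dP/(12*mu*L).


Step 1: Convert all dimensions to SI (meters).
w = 184e-6 m, h = 36e-6 m, L = 49743e-6 m, dP = 133e3 Pa
Step 2: Q = w * h^3 * dP / (12 * mu * L)
Q = 184e-6 * (36e-6)^3 * 133e3 / (12 * 0.001 * 49743e-6) = 1.91277438e-09 m^3/s
Step 3: Convert Q from m^3/s to nL/s (1 m^3 = 1e12 nL, so multiply by 1e12).
Q = 1912.774 nL/s


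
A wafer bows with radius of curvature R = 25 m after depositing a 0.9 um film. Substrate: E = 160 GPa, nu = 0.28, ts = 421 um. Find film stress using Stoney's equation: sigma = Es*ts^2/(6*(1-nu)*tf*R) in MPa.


Step 1: Compute numerator: Es * ts^2 = 160 * 421^2 = 28358560 (GPa*um^2)
Step 2: Compute denominator (R in um): 6*(1-nu)*tf*R = 6*0.72*0.9*25e6 = 97200000.0 (um^2)
Step 3: sigma (GPa) = 28358560 / 97200000.0 = 2.91755e-01 GPa
Step 4: Convert to MPa (x1000): sigma = 291.8 MPa


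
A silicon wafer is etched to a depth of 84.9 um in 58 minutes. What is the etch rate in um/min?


Step 1: Etch rate = depth / time
Step 2: rate = 84.9 / 58
rate = 1.464 um/min


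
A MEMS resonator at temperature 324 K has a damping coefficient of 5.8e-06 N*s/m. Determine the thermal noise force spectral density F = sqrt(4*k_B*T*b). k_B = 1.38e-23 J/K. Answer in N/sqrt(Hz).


Step 1: Compute 4 * k_B * T * b
= 4 * 1.38e-23 * 324 * 5.8e-06
= 1.0373e-25 N^2/Hz
Step 2: F_noise = sqrt(1.0373e-25)
F_noise = 3.22e-13 N/sqrt(Hz)


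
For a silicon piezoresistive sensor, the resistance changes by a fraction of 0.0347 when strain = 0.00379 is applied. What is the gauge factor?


Step 1: Identify values.
dR/R = 0.0347, strain = 0.00379
Step 2: GF = (dR/R) / strain = 0.0347 / 0.00379
GF = 9.2


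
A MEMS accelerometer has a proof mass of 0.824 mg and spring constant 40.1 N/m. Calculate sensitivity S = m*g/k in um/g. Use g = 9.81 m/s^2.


Step 1: Convert mass: m = 0.824 mg = 8.24e-07 kg
Step 2: S = m * g / k = 8.24e-07 * 9.81 / 40.1
Step 3: S = 2.02e-07 m/g
Step 4: Convert to um/g: S = 0.202 um/g


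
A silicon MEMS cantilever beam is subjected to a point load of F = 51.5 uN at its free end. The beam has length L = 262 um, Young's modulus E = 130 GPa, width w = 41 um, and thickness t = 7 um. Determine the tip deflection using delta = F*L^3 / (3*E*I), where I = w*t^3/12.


Step 1: Calculate the second moment of area.
I = w * t^3 / 12 = 41 * 7^3 / 12 = 1171.9167 um^4
Step 2: Convert E to consistent units (1 GPa = 1000 uN/um^2).
E = 130 GPa = 130000 uN/um^2
Step 3: Calculate tip deflection.
delta = F * L^3 / (3 * E * I)
delta = 51.5 * 262^3 / (3 * 130000 * 1171.9167)
delta = 2.0265 um


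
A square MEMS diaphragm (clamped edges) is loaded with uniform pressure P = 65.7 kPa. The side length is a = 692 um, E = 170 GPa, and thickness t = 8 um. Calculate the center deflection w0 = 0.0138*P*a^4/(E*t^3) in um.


Step 1: Convert pressure to compatible units (E is in GPa, so P in GPa).
P = 65.7 kPa = 65.7e-6 GPa
Step 2: Compute numerator: 0.0138 * P * a^4.
a^4 = 692^4 = 229310730496
numerator = 0.0138 * 65.7e-6 * 229310730496 = 2.079069e+05
Step 3: Compute denominator: E * t^3 = 170 * 8^3 = 87040
Step 4: w0 = numerator / denominator = 2.079069e+05 / 87040 = 2.3886 um


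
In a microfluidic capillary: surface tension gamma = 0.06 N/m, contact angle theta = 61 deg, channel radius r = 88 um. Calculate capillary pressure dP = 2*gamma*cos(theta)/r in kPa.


Step 1: cos(61 deg) = 0.4848
Step 2: Convert r to m: r = 88e-6 m
Step 3: dP = 2 * 0.06 * 0.4848 / 88e-6 = 661.1 Pa
Step 4: Convert Pa to kPa (divide by 1000).
dP = 0.66 kPa


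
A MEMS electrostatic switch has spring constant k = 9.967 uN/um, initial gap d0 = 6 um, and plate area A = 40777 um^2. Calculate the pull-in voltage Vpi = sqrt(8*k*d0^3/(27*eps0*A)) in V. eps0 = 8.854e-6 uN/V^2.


Step 1: Compute numerator: 8 * k * d0^3 = 8 * 9.967 * 6^3 = 17222.976
Step 2: Compute denominator: 27 * eps0 * A = 27 * 8.854e-6 * 40777 = 9.748068
Step 3: Vpi = sqrt(17222.976 / 9.748068)
Vpi = 42.03 V
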